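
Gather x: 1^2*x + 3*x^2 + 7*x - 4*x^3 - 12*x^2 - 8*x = -4*x^3 - 9*x^2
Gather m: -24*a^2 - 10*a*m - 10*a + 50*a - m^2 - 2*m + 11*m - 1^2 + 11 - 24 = -24*a^2 + 40*a - m^2 + m*(9 - 10*a) - 14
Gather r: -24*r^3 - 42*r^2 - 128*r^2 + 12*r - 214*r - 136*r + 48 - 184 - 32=-24*r^3 - 170*r^2 - 338*r - 168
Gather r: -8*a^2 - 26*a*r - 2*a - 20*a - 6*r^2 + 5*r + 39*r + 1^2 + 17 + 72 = -8*a^2 - 22*a - 6*r^2 + r*(44 - 26*a) + 90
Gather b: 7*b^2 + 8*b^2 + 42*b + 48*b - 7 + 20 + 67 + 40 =15*b^2 + 90*b + 120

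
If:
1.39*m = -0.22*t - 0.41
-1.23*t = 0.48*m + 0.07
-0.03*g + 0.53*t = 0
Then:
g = 1.10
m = -0.30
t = 0.06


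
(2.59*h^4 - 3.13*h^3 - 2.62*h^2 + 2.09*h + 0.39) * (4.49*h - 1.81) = 11.6291*h^5 - 18.7416*h^4 - 6.0985*h^3 + 14.1263*h^2 - 2.0318*h - 0.7059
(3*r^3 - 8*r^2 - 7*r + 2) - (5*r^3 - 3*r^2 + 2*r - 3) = -2*r^3 - 5*r^2 - 9*r + 5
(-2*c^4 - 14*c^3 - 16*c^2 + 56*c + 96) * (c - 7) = -2*c^5 + 82*c^3 + 168*c^2 - 296*c - 672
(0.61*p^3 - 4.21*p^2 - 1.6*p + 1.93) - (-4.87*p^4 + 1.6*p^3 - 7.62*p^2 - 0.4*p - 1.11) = 4.87*p^4 - 0.99*p^3 + 3.41*p^2 - 1.2*p + 3.04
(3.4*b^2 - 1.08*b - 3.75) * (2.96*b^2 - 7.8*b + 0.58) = 10.064*b^4 - 29.7168*b^3 - 0.704000000000001*b^2 + 28.6236*b - 2.175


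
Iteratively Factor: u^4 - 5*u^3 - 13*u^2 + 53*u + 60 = (u - 5)*(u^3 - 13*u - 12) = (u - 5)*(u + 1)*(u^2 - u - 12) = (u - 5)*(u - 4)*(u + 1)*(u + 3)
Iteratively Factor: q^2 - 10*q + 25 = (q - 5)*(q - 5)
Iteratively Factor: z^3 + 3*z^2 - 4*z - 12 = (z + 3)*(z^2 - 4) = (z - 2)*(z + 3)*(z + 2)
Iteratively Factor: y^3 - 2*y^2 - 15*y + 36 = (y - 3)*(y^2 + y - 12) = (y - 3)^2*(y + 4)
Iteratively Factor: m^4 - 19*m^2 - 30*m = (m + 2)*(m^3 - 2*m^2 - 15*m) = (m - 5)*(m + 2)*(m^2 + 3*m) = m*(m - 5)*(m + 2)*(m + 3)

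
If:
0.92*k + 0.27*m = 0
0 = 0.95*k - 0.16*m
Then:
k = 0.00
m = 0.00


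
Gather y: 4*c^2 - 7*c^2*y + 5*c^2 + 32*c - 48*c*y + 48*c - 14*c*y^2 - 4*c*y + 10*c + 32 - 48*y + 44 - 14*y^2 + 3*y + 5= 9*c^2 + 90*c + y^2*(-14*c - 14) + y*(-7*c^2 - 52*c - 45) + 81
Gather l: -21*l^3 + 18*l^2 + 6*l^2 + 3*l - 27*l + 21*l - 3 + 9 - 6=-21*l^3 + 24*l^2 - 3*l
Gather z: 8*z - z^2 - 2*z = -z^2 + 6*z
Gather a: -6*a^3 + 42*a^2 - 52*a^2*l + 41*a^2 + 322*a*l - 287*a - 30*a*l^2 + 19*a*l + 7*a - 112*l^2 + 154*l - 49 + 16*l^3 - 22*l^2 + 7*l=-6*a^3 + a^2*(83 - 52*l) + a*(-30*l^2 + 341*l - 280) + 16*l^3 - 134*l^2 + 161*l - 49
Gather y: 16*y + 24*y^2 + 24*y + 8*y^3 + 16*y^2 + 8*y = 8*y^3 + 40*y^2 + 48*y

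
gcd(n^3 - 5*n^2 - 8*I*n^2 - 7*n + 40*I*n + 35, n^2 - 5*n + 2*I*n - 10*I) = n - 5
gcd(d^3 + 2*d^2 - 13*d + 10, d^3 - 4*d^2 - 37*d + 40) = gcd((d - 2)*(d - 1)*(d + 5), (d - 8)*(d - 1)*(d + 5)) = d^2 + 4*d - 5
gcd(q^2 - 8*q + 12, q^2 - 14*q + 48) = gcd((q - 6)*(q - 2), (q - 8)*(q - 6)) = q - 6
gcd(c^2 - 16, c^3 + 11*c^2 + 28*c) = c + 4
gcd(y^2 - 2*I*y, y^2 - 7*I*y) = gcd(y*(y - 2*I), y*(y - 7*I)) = y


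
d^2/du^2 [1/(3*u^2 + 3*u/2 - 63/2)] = 4*(-4*u^2 - 2*u + (4*u + 1)^2 + 42)/(3*(2*u^2 + u - 21)^3)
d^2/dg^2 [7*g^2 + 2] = 14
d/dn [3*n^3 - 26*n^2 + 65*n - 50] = 9*n^2 - 52*n + 65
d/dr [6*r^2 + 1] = 12*r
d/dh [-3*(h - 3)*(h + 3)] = -6*h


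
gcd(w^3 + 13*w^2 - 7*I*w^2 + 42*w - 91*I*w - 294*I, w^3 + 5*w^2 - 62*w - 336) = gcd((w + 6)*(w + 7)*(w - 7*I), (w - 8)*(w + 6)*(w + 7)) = w^2 + 13*w + 42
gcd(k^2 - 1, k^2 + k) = k + 1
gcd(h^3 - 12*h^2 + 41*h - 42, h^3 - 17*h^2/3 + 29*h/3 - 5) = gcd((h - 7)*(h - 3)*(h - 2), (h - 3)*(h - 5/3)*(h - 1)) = h - 3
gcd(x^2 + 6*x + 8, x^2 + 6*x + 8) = x^2 + 6*x + 8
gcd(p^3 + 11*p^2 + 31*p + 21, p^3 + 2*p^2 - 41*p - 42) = p^2 + 8*p + 7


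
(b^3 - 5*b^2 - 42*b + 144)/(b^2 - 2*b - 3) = (b^2 - 2*b - 48)/(b + 1)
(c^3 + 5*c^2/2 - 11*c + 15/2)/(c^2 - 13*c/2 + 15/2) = (c^2 + 4*c - 5)/(c - 5)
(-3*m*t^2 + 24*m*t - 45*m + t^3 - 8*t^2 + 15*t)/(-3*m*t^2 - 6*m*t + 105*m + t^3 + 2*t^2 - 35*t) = (t - 3)/(t + 7)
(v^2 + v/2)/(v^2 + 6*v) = (v + 1/2)/(v + 6)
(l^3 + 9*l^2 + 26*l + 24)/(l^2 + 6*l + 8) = l + 3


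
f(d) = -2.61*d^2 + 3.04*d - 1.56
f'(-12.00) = 65.68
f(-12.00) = -413.88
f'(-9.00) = 50.02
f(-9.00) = -240.33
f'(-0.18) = 3.98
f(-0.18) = -2.19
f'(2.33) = -9.12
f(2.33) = -8.65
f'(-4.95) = 28.88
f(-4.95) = -80.56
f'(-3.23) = 19.90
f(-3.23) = -38.61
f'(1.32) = -3.85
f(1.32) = -2.09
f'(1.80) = -6.36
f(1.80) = -4.54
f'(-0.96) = 8.05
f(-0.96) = -6.88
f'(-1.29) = 9.77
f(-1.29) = -9.82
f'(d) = 3.04 - 5.22*d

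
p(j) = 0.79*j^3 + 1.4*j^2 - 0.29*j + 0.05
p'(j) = 2.37*j^2 + 2.8*j - 0.29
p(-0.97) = 0.93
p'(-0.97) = -0.78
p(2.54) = 21.29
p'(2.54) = 22.11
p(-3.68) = -19.29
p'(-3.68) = 21.50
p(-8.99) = -458.19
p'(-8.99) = 166.08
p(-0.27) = 0.21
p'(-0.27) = -0.87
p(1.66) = 7.04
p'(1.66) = 10.89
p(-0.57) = 0.52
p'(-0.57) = -1.12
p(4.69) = 110.98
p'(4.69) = 64.97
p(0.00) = 0.05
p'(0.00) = -0.29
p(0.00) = 0.05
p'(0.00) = -0.29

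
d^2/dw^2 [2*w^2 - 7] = 4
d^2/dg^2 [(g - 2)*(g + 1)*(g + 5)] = 6*g + 8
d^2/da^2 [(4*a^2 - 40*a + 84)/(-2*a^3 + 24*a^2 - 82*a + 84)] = -4/(a^3 - 6*a^2 + 12*a - 8)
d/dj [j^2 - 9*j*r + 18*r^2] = 2*j - 9*r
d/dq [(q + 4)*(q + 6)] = 2*q + 10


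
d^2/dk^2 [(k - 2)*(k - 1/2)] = 2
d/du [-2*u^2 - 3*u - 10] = -4*u - 3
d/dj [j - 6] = 1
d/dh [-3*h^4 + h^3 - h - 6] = -12*h^3 + 3*h^2 - 1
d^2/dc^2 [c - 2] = 0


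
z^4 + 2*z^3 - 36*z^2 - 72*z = z*(z - 6)*(z + 2)*(z + 6)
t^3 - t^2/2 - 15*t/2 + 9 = (t - 2)*(t - 3/2)*(t + 3)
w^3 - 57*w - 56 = (w - 8)*(w + 1)*(w + 7)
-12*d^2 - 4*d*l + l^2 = (-6*d + l)*(2*d + l)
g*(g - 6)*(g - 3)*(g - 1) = g^4 - 10*g^3 + 27*g^2 - 18*g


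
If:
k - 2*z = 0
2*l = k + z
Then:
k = 2*z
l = 3*z/2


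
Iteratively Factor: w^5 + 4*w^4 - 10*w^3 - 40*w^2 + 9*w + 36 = (w + 1)*(w^4 + 3*w^3 - 13*w^2 - 27*w + 36) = (w - 3)*(w + 1)*(w^3 + 6*w^2 + 5*w - 12) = (w - 3)*(w + 1)*(w + 4)*(w^2 + 2*w - 3) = (w - 3)*(w + 1)*(w + 3)*(w + 4)*(w - 1)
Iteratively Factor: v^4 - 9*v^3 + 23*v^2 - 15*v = (v - 5)*(v^3 - 4*v^2 + 3*v) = (v - 5)*(v - 1)*(v^2 - 3*v) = v*(v - 5)*(v - 1)*(v - 3)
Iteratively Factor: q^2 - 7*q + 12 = (q - 4)*(q - 3)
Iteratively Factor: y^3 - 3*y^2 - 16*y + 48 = (y + 4)*(y^2 - 7*y + 12) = (y - 4)*(y + 4)*(y - 3)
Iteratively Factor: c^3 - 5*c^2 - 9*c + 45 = (c + 3)*(c^2 - 8*c + 15) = (c - 3)*(c + 3)*(c - 5)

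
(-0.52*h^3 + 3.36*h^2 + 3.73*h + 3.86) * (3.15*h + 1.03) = -1.638*h^4 + 10.0484*h^3 + 15.2103*h^2 + 16.0009*h + 3.9758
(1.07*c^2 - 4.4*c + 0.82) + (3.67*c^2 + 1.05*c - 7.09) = 4.74*c^2 - 3.35*c - 6.27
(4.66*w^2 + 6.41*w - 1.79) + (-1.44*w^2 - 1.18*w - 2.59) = 3.22*w^2 + 5.23*w - 4.38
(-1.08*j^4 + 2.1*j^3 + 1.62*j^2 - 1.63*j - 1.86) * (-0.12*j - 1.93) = 0.1296*j^5 + 1.8324*j^4 - 4.2474*j^3 - 2.931*j^2 + 3.3691*j + 3.5898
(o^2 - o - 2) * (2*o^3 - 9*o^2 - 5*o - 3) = 2*o^5 - 11*o^4 + 20*o^2 + 13*o + 6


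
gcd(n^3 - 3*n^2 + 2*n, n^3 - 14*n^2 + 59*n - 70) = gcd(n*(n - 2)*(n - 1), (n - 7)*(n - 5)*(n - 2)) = n - 2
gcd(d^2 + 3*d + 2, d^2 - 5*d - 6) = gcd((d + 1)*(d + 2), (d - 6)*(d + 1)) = d + 1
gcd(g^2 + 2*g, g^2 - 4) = g + 2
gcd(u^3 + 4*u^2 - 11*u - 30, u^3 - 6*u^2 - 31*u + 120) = u^2 + 2*u - 15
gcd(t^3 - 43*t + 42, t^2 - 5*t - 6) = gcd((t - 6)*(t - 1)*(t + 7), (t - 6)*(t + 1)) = t - 6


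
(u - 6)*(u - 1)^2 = u^3 - 8*u^2 + 13*u - 6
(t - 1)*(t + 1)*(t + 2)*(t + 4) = t^4 + 6*t^3 + 7*t^2 - 6*t - 8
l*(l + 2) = l^2 + 2*l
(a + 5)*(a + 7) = a^2 + 12*a + 35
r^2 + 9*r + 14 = (r + 2)*(r + 7)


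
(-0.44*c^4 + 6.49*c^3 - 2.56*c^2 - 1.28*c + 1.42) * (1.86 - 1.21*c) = 0.5324*c^5 - 8.6713*c^4 + 15.169*c^3 - 3.2128*c^2 - 4.099*c + 2.6412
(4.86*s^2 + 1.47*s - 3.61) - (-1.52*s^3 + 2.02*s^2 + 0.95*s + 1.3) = 1.52*s^3 + 2.84*s^2 + 0.52*s - 4.91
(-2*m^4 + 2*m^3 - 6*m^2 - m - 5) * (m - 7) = -2*m^5 + 16*m^4 - 20*m^3 + 41*m^2 + 2*m + 35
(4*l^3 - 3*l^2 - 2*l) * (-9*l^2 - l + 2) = -36*l^5 + 23*l^4 + 29*l^3 - 4*l^2 - 4*l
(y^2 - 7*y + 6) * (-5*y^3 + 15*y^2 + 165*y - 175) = -5*y^5 + 50*y^4 + 30*y^3 - 1240*y^2 + 2215*y - 1050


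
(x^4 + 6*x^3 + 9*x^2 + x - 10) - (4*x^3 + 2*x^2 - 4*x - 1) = x^4 + 2*x^3 + 7*x^2 + 5*x - 9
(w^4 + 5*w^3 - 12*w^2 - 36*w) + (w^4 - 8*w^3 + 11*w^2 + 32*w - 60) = 2*w^4 - 3*w^3 - w^2 - 4*w - 60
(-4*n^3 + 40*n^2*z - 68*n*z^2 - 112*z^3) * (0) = 0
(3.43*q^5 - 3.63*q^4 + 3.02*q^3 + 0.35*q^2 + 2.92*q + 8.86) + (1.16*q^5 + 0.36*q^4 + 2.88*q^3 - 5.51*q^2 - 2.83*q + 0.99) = 4.59*q^5 - 3.27*q^4 + 5.9*q^3 - 5.16*q^2 + 0.0899999999999999*q + 9.85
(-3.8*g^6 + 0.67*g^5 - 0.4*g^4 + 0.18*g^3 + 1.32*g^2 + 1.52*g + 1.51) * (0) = 0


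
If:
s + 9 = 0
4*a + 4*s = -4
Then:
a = 8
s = -9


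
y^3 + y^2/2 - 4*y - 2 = (y - 2)*(y + 1/2)*(y + 2)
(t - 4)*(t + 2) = t^2 - 2*t - 8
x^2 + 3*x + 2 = (x + 1)*(x + 2)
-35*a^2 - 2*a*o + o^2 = (-7*a + o)*(5*a + o)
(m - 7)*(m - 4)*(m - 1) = m^3 - 12*m^2 + 39*m - 28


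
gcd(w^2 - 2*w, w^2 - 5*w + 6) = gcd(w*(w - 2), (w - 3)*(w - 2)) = w - 2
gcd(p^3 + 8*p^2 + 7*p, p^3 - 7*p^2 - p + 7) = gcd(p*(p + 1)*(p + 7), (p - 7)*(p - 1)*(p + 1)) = p + 1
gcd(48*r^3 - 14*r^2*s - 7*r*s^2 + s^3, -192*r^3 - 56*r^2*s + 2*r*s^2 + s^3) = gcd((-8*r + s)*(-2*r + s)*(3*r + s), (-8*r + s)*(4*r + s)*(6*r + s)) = 8*r - s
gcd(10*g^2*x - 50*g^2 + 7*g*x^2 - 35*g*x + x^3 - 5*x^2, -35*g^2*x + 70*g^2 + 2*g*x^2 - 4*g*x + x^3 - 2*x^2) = 1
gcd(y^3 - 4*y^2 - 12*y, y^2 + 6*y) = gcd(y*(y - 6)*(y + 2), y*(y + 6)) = y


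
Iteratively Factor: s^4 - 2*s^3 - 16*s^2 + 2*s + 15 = (s + 1)*(s^3 - 3*s^2 - 13*s + 15) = (s - 1)*(s + 1)*(s^2 - 2*s - 15) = (s - 5)*(s - 1)*(s + 1)*(s + 3)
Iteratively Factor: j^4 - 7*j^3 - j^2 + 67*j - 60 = (j - 5)*(j^3 - 2*j^2 - 11*j + 12) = (j - 5)*(j - 1)*(j^2 - j - 12) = (j - 5)*(j - 4)*(j - 1)*(j + 3)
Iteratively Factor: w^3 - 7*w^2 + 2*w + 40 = (w - 4)*(w^2 - 3*w - 10) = (w - 4)*(w + 2)*(w - 5)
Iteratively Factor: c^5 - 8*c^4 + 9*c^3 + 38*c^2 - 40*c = (c + 2)*(c^4 - 10*c^3 + 29*c^2 - 20*c) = (c - 4)*(c + 2)*(c^3 - 6*c^2 + 5*c) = c*(c - 4)*(c + 2)*(c^2 - 6*c + 5) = c*(c - 4)*(c - 1)*(c + 2)*(c - 5)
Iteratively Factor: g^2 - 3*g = (g)*(g - 3)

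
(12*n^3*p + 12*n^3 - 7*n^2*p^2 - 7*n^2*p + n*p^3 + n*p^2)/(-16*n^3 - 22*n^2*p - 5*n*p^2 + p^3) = n*(-12*n^2*p - 12*n^2 + 7*n*p^2 + 7*n*p - p^3 - p^2)/(16*n^3 + 22*n^2*p + 5*n*p^2 - p^3)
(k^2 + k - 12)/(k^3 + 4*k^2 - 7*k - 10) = (k^2 + k - 12)/(k^3 + 4*k^2 - 7*k - 10)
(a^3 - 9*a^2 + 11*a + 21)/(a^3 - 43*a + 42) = (a^3 - 9*a^2 + 11*a + 21)/(a^3 - 43*a + 42)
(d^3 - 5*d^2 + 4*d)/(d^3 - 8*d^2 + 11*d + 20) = d*(d - 1)/(d^2 - 4*d - 5)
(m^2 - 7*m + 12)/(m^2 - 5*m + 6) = (m - 4)/(m - 2)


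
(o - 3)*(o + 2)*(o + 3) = o^3 + 2*o^2 - 9*o - 18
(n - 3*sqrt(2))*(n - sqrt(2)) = n^2 - 4*sqrt(2)*n + 6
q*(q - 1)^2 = q^3 - 2*q^2 + q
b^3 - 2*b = b*(b - sqrt(2))*(b + sqrt(2))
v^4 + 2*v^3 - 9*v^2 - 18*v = v*(v - 3)*(v + 2)*(v + 3)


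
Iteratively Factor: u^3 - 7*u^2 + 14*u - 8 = (u - 2)*(u^2 - 5*u + 4) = (u - 2)*(u - 1)*(u - 4)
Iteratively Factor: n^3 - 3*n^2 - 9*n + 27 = (n - 3)*(n^2 - 9) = (n - 3)^2*(n + 3)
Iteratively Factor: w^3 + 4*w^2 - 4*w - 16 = (w + 4)*(w^2 - 4) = (w - 2)*(w + 4)*(w + 2)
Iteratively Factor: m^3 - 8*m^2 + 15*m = (m - 5)*(m^2 - 3*m) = m*(m - 5)*(m - 3)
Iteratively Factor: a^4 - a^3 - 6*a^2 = (a + 2)*(a^3 - 3*a^2) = a*(a + 2)*(a^2 - 3*a) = a^2*(a + 2)*(a - 3)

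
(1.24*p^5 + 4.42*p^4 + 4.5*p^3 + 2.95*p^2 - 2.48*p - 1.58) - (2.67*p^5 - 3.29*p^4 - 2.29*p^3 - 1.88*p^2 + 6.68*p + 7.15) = -1.43*p^5 + 7.71*p^4 + 6.79*p^3 + 4.83*p^2 - 9.16*p - 8.73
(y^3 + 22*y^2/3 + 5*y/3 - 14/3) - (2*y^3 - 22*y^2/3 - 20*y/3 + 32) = -y^3 + 44*y^2/3 + 25*y/3 - 110/3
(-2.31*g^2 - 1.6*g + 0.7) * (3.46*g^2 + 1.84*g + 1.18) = -7.9926*g^4 - 9.7864*g^3 - 3.2478*g^2 - 0.6*g + 0.826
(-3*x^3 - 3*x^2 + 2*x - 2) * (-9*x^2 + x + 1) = 27*x^5 + 24*x^4 - 24*x^3 + 17*x^2 - 2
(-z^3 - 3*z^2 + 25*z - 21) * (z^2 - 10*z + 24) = -z^5 + 7*z^4 + 31*z^3 - 343*z^2 + 810*z - 504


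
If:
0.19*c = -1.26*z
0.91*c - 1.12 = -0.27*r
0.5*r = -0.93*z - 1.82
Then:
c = 2.13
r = -3.04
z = -0.32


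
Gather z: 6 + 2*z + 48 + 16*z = 18*z + 54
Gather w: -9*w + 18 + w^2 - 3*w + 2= w^2 - 12*w + 20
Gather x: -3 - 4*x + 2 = -4*x - 1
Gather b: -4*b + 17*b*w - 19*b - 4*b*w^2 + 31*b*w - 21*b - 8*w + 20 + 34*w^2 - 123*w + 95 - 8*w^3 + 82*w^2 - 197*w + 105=b*(-4*w^2 + 48*w - 44) - 8*w^3 + 116*w^2 - 328*w + 220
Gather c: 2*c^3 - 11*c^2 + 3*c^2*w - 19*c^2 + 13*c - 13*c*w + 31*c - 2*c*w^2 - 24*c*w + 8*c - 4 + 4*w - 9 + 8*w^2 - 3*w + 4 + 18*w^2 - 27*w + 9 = 2*c^3 + c^2*(3*w - 30) + c*(-2*w^2 - 37*w + 52) + 26*w^2 - 26*w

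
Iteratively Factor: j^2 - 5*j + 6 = (j - 2)*(j - 3)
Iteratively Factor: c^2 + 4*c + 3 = (c + 3)*(c + 1)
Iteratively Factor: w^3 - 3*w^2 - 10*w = (w + 2)*(w^2 - 5*w) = w*(w + 2)*(w - 5)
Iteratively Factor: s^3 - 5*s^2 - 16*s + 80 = (s - 4)*(s^2 - s - 20) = (s - 5)*(s - 4)*(s + 4)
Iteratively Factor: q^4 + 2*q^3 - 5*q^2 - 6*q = (q - 2)*(q^3 + 4*q^2 + 3*q) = (q - 2)*(q + 3)*(q^2 + q) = q*(q - 2)*(q + 3)*(q + 1)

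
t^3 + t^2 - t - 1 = (t - 1)*(t + 1)^2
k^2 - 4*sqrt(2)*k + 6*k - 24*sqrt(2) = (k + 6)*(k - 4*sqrt(2))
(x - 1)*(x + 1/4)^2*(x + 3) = x^4 + 5*x^3/2 - 31*x^2/16 - 11*x/8 - 3/16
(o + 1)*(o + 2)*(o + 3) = o^3 + 6*o^2 + 11*o + 6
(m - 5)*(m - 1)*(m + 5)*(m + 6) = m^4 + 5*m^3 - 31*m^2 - 125*m + 150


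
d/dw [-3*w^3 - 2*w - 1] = -9*w^2 - 2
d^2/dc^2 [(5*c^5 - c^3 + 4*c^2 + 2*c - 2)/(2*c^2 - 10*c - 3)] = 2*(60*c^7 - 800*c^6 + 2730*c^5 + 2250*c^4 + 432*c^3 - 42*c^2 + 129*c - 236)/(8*c^6 - 120*c^5 + 564*c^4 - 640*c^3 - 846*c^2 - 270*c - 27)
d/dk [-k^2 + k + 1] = 1 - 2*k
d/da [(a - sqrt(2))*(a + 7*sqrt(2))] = 2*a + 6*sqrt(2)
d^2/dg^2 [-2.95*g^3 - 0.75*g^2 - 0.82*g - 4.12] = -17.7*g - 1.5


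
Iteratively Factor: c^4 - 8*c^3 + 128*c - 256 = (c - 4)*(c^3 - 4*c^2 - 16*c + 64) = (c - 4)*(c + 4)*(c^2 - 8*c + 16) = (c - 4)^2*(c + 4)*(c - 4)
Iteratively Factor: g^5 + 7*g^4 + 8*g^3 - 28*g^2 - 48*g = (g + 2)*(g^4 + 5*g^3 - 2*g^2 - 24*g) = g*(g + 2)*(g^3 + 5*g^2 - 2*g - 24) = g*(g - 2)*(g + 2)*(g^2 + 7*g + 12) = g*(g - 2)*(g + 2)*(g + 4)*(g + 3)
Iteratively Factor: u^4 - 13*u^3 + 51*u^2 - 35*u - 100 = (u - 5)*(u^3 - 8*u^2 + 11*u + 20) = (u - 5)^2*(u^2 - 3*u - 4) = (u - 5)^2*(u - 4)*(u + 1)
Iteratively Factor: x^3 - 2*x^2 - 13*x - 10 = (x - 5)*(x^2 + 3*x + 2) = (x - 5)*(x + 1)*(x + 2)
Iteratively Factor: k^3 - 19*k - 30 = (k - 5)*(k^2 + 5*k + 6) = (k - 5)*(k + 3)*(k + 2)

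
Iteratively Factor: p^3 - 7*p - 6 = (p + 2)*(p^2 - 2*p - 3) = (p - 3)*(p + 2)*(p + 1)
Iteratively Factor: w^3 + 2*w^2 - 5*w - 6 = (w - 2)*(w^2 + 4*w + 3) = (w - 2)*(w + 1)*(w + 3)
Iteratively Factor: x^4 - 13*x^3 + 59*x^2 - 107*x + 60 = (x - 5)*(x^3 - 8*x^2 + 19*x - 12) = (x - 5)*(x - 4)*(x^2 - 4*x + 3) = (x - 5)*(x - 4)*(x - 3)*(x - 1)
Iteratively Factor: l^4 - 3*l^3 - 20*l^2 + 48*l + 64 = (l - 4)*(l^3 + l^2 - 16*l - 16) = (l - 4)^2*(l^2 + 5*l + 4) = (l - 4)^2*(l + 1)*(l + 4)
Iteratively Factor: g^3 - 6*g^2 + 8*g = (g)*(g^2 - 6*g + 8) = g*(g - 4)*(g - 2)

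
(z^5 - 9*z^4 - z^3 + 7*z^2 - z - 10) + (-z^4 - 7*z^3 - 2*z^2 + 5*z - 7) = z^5 - 10*z^4 - 8*z^3 + 5*z^2 + 4*z - 17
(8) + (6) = 14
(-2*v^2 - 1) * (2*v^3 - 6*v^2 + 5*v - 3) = -4*v^5 + 12*v^4 - 12*v^3 + 12*v^2 - 5*v + 3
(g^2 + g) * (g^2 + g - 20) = g^4 + 2*g^3 - 19*g^2 - 20*g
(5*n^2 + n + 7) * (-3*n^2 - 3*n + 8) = -15*n^4 - 18*n^3 + 16*n^2 - 13*n + 56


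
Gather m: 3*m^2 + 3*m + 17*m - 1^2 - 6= 3*m^2 + 20*m - 7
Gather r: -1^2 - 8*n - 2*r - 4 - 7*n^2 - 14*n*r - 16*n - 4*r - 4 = -7*n^2 - 24*n + r*(-14*n - 6) - 9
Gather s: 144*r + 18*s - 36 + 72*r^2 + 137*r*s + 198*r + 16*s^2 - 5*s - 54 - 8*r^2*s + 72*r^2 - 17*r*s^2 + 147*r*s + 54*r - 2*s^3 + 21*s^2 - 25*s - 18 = 144*r^2 + 396*r - 2*s^3 + s^2*(37 - 17*r) + s*(-8*r^2 + 284*r - 12) - 108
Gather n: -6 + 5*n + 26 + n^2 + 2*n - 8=n^2 + 7*n + 12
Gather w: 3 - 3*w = 3 - 3*w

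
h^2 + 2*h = h*(h + 2)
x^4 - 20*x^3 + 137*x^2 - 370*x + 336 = (x - 8)*(x - 7)*(x - 3)*(x - 2)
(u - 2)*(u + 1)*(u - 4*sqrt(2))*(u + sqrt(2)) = u^4 - 3*sqrt(2)*u^3 - u^3 - 10*u^2 + 3*sqrt(2)*u^2 + 8*u + 6*sqrt(2)*u + 16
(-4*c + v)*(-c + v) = 4*c^2 - 5*c*v + v^2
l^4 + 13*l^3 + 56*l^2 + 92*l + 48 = (l + 1)*(l + 2)*(l + 4)*(l + 6)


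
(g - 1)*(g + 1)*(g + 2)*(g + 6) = g^4 + 8*g^3 + 11*g^2 - 8*g - 12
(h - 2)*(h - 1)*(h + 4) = h^3 + h^2 - 10*h + 8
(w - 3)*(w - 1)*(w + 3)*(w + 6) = w^4 + 5*w^3 - 15*w^2 - 45*w + 54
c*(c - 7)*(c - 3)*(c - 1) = c^4 - 11*c^3 + 31*c^2 - 21*c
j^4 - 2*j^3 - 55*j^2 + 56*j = j*(j - 8)*(j - 1)*(j + 7)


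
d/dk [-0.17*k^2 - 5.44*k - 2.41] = -0.34*k - 5.44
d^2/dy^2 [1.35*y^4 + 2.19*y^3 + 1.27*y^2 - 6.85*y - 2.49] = 16.2*y^2 + 13.14*y + 2.54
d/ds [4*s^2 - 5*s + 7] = 8*s - 5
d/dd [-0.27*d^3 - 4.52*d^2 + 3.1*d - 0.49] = -0.81*d^2 - 9.04*d + 3.1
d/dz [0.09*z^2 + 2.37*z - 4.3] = 0.18*z + 2.37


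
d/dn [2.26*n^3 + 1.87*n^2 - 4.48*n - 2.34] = 6.78*n^2 + 3.74*n - 4.48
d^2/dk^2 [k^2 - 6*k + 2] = 2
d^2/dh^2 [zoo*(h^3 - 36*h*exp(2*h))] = zoo*(h*exp(2*h) + h + exp(2*h))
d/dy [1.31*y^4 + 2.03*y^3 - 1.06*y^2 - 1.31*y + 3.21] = 5.24*y^3 + 6.09*y^2 - 2.12*y - 1.31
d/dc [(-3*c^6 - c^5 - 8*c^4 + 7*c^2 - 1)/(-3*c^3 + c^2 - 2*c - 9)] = (27*c^8 - 6*c^7 + 51*c^6 + 154*c^5 + 114*c^4 + 288*c^3 - 23*c^2 - 124*c - 2)/(9*c^6 - 6*c^5 + 13*c^4 + 50*c^3 - 14*c^2 + 36*c + 81)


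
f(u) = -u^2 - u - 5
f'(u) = -2*u - 1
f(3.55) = -21.15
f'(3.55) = -8.10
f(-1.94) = -6.82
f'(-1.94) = 2.88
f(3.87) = -23.85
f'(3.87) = -8.74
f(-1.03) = -5.03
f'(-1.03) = 1.06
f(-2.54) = -8.91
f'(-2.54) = 4.08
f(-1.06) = -5.06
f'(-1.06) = 1.12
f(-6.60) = -41.96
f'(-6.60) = 12.20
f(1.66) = -9.42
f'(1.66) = -4.32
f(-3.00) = -11.00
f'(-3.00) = 5.00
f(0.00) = -5.00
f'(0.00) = -1.00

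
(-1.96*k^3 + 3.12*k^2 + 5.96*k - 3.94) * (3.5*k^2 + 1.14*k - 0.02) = -6.86*k^5 + 8.6856*k^4 + 24.456*k^3 - 7.058*k^2 - 4.6108*k + 0.0788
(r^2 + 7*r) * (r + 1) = r^3 + 8*r^2 + 7*r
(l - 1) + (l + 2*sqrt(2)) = 2*l - 1 + 2*sqrt(2)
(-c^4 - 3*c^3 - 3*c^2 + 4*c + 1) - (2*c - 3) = -c^4 - 3*c^3 - 3*c^2 + 2*c + 4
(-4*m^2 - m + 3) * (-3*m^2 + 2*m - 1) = 12*m^4 - 5*m^3 - 7*m^2 + 7*m - 3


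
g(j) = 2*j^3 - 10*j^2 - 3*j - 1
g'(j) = 6*j^2 - 20*j - 3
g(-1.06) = -11.44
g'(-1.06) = 24.94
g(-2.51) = -88.10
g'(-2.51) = 85.00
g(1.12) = -14.09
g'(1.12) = -17.87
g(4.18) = -42.19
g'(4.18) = 18.23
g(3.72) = -47.59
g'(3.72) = 5.63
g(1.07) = -13.21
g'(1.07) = -17.53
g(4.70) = -28.35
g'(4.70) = 35.54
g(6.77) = 140.94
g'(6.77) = 136.60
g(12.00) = 1979.00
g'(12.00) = 621.00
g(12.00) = 1979.00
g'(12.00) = 621.00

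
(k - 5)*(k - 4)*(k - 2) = k^3 - 11*k^2 + 38*k - 40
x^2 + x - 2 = (x - 1)*(x + 2)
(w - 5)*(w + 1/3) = w^2 - 14*w/3 - 5/3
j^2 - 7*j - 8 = (j - 8)*(j + 1)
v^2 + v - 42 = (v - 6)*(v + 7)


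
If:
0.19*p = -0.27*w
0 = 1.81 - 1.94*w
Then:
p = -1.33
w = 0.93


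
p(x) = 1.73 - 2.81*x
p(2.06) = -4.06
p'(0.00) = -2.81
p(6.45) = -16.39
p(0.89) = -0.77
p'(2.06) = -2.81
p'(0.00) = -2.81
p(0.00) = 1.73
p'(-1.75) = -2.81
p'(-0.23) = -2.81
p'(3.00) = -2.81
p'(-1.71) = -2.81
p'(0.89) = -2.81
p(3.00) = -6.70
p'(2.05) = -2.81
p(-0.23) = 2.38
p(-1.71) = 6.54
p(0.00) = 1.73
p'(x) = -2.81000000000000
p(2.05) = -4.03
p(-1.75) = 6.65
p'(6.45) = -2.81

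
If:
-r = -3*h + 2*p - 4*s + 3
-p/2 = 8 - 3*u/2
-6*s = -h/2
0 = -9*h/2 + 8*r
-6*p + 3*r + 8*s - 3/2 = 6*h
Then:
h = 180/287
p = -207/328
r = 405/1148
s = 15/287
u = 5041/984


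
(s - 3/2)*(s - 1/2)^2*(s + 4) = s^4 + 3*s^3/2 - 33*s^2/4 + 53*s/8 - 3/2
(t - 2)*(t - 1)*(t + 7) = t^3 + 4*t^2 - 19*t + 14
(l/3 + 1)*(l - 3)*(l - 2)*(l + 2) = l^4/3 - 13*l^2/3 + 12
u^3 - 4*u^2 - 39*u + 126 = (u - 7)*(u - 3)*(u + 6)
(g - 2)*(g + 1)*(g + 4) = g^3 + 3*g^2 - 6*g - 8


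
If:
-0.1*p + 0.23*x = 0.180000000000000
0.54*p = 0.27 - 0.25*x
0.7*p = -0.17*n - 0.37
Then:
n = -2.65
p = 0.11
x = 0.83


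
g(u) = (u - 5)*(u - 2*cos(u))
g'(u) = u + (u - 5)*(2*sin(u) + 1) - 2*cos(u)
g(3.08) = -9.75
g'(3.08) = 2.92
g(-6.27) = 93.20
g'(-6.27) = -19.84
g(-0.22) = 11.34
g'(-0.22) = -5.11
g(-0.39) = 12.07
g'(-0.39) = -3.53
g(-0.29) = 11.67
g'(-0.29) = -4.47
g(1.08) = -0.54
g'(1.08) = -10.70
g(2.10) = -9.02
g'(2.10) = -4.80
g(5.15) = 0.65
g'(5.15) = 4.18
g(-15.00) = 269.61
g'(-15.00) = -7.47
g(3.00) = -9.96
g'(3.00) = 2.42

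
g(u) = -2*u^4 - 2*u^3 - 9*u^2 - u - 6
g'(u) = -8*u^3 - 6*u^2 - 18*u - 1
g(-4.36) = -729.69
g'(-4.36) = 626.48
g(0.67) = -11.71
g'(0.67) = -18.16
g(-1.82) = -43.88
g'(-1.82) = 60.11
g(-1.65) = -34.69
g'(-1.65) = 48.30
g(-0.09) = -5.98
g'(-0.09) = 0.58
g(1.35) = -35.32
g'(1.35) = -55.92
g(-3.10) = -214.51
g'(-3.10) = 235.47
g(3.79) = -660.60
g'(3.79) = -590.92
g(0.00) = -6.00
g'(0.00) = -1.00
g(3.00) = -306.00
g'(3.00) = -325.00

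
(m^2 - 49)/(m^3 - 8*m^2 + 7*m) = (m + 7)/(m*(m - 1))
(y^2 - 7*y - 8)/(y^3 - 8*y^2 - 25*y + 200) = (y + 1)/(y^2 - 25)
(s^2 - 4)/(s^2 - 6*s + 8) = (s + 2)/(s - 4)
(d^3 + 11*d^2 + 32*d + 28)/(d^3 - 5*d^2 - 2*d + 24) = (d^2 + 9*d + 14)/(d^2 - 7*d + 12)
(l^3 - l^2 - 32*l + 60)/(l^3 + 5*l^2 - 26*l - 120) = (l - 2)/(l + 4)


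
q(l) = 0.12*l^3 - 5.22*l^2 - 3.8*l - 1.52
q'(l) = 0.36*l^2 - 10.44*l - 3.8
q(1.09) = -11.71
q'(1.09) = -14.75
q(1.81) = -24.79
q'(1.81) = -21.52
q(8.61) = -344.61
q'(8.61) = -67.00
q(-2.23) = -20.34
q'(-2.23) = 21.27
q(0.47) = -4.45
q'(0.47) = -8.63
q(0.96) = -9.87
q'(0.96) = -13.49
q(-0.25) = -0.90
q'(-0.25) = -1.17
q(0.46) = -4.36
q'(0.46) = -8.53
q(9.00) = -371.06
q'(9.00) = -68.60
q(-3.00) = -40.34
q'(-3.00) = 30.76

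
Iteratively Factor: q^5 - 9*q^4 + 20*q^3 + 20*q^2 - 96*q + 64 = (q - 4)*(q^4 - 5*q^3 + 20*q - 16) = (q - 4)*(q + 2)*(q^3 - 7*q^2 + 14*q - 8) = (q - 4)*(q - 2)*(q + 2)*(q^2 - 5*q + 4) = (q - 4)*(q - 2)*(q - 1)*(q + 2)*(q - 4)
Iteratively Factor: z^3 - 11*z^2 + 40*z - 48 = (z - 4)*(z^2 - 7*z + 12) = (z - 4)*(z - 3)*(z - 4)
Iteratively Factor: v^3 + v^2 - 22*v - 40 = (v - 5)*(v^2 + 6*v + 8) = (v - 5)*(v + 2)*(v + 4)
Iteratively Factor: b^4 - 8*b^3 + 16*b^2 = (b - 4)*(b^3 - 4*b^2) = b*(b - 4)*(b^2 - 4*b) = b*(b - 4)^2*(b)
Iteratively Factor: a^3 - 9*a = (a - 3)*(a^2 + 3*a) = (a - 3)*(a + 3)*(a)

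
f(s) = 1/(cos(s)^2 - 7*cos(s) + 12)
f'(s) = (2*sin(s)*cos(s) - 7*sin(s))/(cos(s)^2 - 7*cos(s) + 12)^2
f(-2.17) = 0.06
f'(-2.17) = 0.03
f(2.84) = 0.05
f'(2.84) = -0.01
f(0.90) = 0.12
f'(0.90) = -0.07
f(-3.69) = 0.05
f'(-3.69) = -0.01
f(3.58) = 0.05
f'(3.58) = 0.01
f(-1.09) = 0.11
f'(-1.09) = 0.07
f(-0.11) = 0.17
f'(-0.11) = 0.02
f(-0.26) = 0.16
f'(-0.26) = 0.03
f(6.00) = 0.16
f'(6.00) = 0.04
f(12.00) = 0.15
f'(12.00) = 0.06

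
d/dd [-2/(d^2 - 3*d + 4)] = 2*(2*d - 3)/(d^2 - 3*d + 4)^2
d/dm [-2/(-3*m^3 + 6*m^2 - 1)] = 6*m*(4 - 3*m)/(3*m^3 - 6*m^2 + 1)^2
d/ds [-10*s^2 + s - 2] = 1 - 20*s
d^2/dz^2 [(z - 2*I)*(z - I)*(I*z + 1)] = 6*I*z + 8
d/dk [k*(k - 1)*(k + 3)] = 3*k^2 + 4*k - 3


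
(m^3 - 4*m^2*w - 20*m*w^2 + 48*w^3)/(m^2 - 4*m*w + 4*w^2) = (-m^2 + 2*m*w + 24*w^2)/(-m + 2*w)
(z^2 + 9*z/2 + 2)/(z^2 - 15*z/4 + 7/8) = 4*(2*z^2 + 9*z + 4)/(8*z^2 - 30*z + 7)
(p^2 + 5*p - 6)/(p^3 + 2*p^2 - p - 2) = (p + 6)/(p^2 + 3*p + 2)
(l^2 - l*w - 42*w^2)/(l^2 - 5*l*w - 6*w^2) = (-l^2 + l*w + 42*w^2)/(-l^2 + 5*l*w + 6*w^2)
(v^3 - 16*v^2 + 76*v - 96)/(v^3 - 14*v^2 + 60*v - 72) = (v - 8)/(v - 6)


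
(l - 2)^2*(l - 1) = l^3 - 5*l^2 + 8*l - 4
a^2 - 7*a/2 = a*(a - 7/2)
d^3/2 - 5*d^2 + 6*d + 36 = (d/2 + 1)*(d - 6)^2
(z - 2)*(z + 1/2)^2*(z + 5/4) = z^4 + z^3/4 - 3*z^2 - 43*z/16 - 5/8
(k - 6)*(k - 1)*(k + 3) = k^3 - 4*k^2 - 15*k + 18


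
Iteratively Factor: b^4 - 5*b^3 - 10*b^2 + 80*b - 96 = (b - 4)*(b^3 - b^2 - 14*b + 24) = (b - 4)*(b - 2)*(b^2 + b - 12) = (b - 4)*(b - 3)*(b - 2)*(b + 4)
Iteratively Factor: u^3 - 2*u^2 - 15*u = (u)*(u^2 - 2*u - 15) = u*(u - 5)*(u + 3)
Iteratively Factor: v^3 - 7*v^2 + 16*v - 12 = (v - 2)*(v^2 - 5*v + 6) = (v - 3)*(v - 2)*(v - 2)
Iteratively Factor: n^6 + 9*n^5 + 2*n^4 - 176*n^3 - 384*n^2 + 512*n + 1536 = (n + 3)*(n^5 + 6*n^4 - 16*n^3 - 128*n^2 + 512) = (n - 4)*(n + 3)*(n^4 + 10*n^3 + 24*n^2 - 32*n - 128) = (n - 4)*(n + 3)*(n + 4)*(n^3 + 6*n^2 - 32) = (n - 4)*(n + 3)*(n + 4)^2*(n^2 + 2*n - 8) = (n - 4)*(n - 2)*(n + 3)*(n + 4)^2*(n + 4)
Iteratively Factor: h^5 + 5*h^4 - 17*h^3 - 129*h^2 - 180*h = (h)*(h^4 + 5*h^3 - 17*h^2 - 129*h - 180) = h*(h + 3)*(h^3 + 2*h^2 - 23*h - 60) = h*(h + 3)*(h + 4)*(h^2 - 2*h - 15) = h*(h + 3)^2*(h + 4)*(h - 5)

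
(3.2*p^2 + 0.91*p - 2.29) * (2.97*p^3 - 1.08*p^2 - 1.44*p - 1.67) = 9.504*p^5 - 0.7533*p^4 - 12.3921*p^3 - 4.1812*p^2 + 1.7779*p + 3.8243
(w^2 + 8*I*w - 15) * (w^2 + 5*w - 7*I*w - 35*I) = w^4 + 5*w^3 + I*w^3 + 41*w^2 + 5*I*w^2 + 205*w + 105*I*w + 525*I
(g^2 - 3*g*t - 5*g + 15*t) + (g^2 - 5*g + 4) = 2*g^2 - 3*g*t - 10*g + 15*t + 4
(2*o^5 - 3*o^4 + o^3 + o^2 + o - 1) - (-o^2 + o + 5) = 2*o^5 - 3*o^4 + o^3 + 2*o^2 - 6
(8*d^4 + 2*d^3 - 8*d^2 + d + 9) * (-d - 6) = -8*d^5 - 50*d^4 - 4*d^3 + 47*d^2 - 15*d - 54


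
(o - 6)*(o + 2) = o^2 - 4*o - 12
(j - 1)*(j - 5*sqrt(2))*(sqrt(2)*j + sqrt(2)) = sqrt(2)*j^3 - 10*j^2 - sqrt(2)*j + 10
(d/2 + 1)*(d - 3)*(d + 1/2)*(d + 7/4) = d^4/2 + 5*d^3/8 - 59*d^2/16 - 115*d/16 - 21/8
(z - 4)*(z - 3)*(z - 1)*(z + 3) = z^4 - 5*z^3 - 5*z^2 + 45*z - 36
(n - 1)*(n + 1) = n^2 - 1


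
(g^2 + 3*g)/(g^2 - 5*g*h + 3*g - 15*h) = g/(g - 5*h)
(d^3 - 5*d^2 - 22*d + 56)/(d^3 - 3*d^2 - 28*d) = (d - 2)/d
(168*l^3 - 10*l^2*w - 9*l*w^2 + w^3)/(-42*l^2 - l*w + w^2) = (-24*l^2 - 2*l*w + w^2)/(6*l + w)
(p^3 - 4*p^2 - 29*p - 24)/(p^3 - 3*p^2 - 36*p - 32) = (p + 3)/(p + 4)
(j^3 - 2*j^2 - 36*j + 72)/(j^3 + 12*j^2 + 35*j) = (j^3 - 2*j^2 - 36*j + 72)/(j*(j^2 + 12*j + 35))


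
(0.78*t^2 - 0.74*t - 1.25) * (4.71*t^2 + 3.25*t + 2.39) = 3.6738*t^4 - 0.9504*t^3 - 6.4283*t^2 - 5.8311*t - 2.9875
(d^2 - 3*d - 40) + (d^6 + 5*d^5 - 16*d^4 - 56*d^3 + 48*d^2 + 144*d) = d^6 + 5*d^5 - 16*d^4 - 56*d^3 + 49*d^2 + 141*d - 40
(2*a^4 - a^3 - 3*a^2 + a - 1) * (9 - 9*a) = -18*a^5 + 27*a^4 + 18*a^3 - 36*a^2 + 18*a - 9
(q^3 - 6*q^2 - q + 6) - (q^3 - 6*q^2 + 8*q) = 6 - 9*q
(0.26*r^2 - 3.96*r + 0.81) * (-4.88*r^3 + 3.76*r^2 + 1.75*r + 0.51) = -1.2688*r^5 + 20.3024*r^4 - 18.3874*r^3 - 3.7518*r^2 - 0.6021*r + 0.4131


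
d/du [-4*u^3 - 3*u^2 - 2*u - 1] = -12*u^2 - 6*u - 2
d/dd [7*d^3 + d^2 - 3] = d*(21*d + 2)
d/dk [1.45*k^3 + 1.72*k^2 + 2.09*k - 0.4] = 4.35*k^2 + 3.44*k + 2.09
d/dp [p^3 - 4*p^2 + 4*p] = 3*p^2 - 8*p + 4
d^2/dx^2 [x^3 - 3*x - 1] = 6*x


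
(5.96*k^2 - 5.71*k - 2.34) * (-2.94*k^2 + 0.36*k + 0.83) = -17.5224*k^4 + 18.933*k^3 + 9.7708*k^2 - 5.5817*k - 1.9422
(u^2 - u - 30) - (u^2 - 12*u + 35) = 11*u - 65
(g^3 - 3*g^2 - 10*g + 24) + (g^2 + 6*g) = g^3 - 2*g^2 - 4*g + 24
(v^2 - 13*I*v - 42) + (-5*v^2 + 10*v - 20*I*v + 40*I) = -4*v^2 + 10*v - 33*I*v - 42 + 40*I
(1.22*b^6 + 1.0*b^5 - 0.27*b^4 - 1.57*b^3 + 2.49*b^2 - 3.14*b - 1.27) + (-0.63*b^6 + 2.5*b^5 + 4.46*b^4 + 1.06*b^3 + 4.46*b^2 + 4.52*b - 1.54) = 0.59*b^6 + 3.5*b^5 + 4.19*b^4 - 0.51*b^3 + 6.95*b^2 + 1.38*b - 2.81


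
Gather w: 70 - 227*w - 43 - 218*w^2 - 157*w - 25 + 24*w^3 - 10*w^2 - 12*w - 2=24*w^3 - 228*w^2 - 396*w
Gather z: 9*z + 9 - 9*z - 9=0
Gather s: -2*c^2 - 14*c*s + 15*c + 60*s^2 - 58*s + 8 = -2*c^2 + 15*c + 60*s^2 + s*(-14*c - 58) + 8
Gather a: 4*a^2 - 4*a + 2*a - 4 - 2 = 4*a^2 - 2*a - 6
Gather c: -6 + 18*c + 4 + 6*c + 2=24*c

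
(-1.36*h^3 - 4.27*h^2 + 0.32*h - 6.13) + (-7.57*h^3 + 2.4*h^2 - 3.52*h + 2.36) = -8.93*h^3 - 1.87*h^2 - 3.2*h - 3.77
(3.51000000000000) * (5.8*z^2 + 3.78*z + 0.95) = 20.358*z^2 + 13.2678*z + 3.3345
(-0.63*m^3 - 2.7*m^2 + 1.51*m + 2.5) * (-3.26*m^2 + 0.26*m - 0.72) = 2.0538*m^5 + 8.6382*m^4 - 5.171*m^3 - 5.8134*m^2 - 0.4372*m - 1.8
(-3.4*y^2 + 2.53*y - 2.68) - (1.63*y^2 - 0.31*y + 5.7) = -5.03*y^2 + 2.84*y - 8.38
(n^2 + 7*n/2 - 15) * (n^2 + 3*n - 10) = n^4 + 13*n^3/2 - 29*n^2/2 - 80*n + 150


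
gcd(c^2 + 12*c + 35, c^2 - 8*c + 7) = 1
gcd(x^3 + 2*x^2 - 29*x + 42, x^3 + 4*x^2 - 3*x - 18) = x - 2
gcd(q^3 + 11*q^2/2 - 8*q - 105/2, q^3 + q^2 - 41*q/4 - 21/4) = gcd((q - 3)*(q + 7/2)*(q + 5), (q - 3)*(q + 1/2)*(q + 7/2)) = q^2 + q/2 - 21/2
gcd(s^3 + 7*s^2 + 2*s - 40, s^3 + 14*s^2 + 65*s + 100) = s^2 + 9*s + 20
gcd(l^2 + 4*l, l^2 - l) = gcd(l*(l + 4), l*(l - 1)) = l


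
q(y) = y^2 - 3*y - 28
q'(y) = 2*y - 3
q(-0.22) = -27.29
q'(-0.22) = -3.44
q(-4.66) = 7.70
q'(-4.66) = -12.32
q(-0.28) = -27.08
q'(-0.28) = -3.56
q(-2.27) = -16.04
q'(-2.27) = -7.54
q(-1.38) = -21.96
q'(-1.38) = -5.76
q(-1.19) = -23.01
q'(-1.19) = -5.38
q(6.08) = -9.27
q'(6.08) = 9.16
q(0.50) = -29.25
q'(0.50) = -2.00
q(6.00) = -10.00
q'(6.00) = 9.00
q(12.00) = 80.00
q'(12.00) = 21.00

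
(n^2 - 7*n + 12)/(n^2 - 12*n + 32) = (n - 3)/(n - 8)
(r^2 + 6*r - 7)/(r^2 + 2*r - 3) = (r + 7)/(r + 3)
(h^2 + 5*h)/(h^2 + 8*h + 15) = h/(h + 3)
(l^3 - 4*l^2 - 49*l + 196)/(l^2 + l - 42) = (l^2 - 11*l + 28)/(l - 6)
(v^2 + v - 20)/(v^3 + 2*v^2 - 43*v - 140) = (v - 4)/(v^2 - 3*v - 28)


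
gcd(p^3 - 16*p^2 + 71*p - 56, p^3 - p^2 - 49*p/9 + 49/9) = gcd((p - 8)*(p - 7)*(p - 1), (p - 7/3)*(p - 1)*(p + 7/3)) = p - 1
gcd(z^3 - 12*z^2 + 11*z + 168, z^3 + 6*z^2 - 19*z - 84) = z + 3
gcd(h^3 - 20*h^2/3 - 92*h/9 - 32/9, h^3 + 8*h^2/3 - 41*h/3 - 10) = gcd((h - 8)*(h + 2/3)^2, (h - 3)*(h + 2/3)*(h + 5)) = h + 2/3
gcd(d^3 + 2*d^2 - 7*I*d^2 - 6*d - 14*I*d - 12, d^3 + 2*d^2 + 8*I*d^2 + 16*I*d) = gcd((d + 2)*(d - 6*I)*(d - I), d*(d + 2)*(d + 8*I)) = d + 2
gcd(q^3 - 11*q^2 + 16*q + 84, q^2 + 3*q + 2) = q + 2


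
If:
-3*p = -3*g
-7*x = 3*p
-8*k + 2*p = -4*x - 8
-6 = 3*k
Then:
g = -84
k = -2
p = -84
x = 36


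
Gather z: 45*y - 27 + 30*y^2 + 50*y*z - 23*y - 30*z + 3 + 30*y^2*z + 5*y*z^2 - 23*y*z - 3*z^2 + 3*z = 30*y^2 + 22*y + z^2*(5*y - 3) + z*(30*y^2 + 27*y - 27) - 24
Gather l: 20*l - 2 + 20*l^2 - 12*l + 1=20*l^2 + 8*l - 1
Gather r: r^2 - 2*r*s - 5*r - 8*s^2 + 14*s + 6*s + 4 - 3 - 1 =r^2 + r*(-2*s - 5) - 8*s^2 + 20*s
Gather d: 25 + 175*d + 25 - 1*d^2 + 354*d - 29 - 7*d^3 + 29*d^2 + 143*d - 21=-7*d^3 + 28*d^2 + 672*d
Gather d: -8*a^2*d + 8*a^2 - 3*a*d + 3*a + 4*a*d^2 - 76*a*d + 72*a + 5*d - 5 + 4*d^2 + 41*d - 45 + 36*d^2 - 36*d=8*a^2 + 75*a + d^2*(4*a + 40) + d*(-8*a^2 - 79*a + 10) - 50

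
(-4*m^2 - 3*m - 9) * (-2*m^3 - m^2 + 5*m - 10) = 8*m^5 + 10*m^4 + m^3 + 34*m^2 - 15*m + 90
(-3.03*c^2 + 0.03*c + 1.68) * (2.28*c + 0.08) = -6.9084*c^3 - 0.174*c^2 + 3.8328*c + 0.1344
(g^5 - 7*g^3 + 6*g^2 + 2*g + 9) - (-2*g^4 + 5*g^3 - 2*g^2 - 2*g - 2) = g^5 + 2*g^4 - 12*g^3 + 8*g^2 + 4*g + 11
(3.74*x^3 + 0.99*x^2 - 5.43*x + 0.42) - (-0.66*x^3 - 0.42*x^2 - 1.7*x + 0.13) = 4.4*x^3 + 1.41*x^2 - 3.73*x + 0.29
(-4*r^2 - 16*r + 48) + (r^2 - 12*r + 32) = -3*r^2 - 28*r + 80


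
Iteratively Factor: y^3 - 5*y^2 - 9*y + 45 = (y - 5)*(y^2 - 9) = (y - 5)*(y + 3)*(y - 3)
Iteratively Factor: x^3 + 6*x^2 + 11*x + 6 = (x + 3)*(x^2 + 3*x + 2) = (x + 2)*(x + 3)*(x + 1)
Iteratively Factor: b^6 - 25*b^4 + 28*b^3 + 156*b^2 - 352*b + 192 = (b - 2)*(b^5 + 2*b^4 - 21*b^3 - 14*b^2 + 128*b - 96) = (b - 2)^2*(b^4 + 4*b^3 - 13*b^2 - 40*b + 48) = (b - 3)*(b - 2)^2*(b^3 + 7*b^2 + 8*b - 16) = (b - 3)*(b - 2)^2*(b + 4)*(b^2 + 3*b - 4) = (b - 3)*(b - 2)^2*(b + 4)^2*(b - 1)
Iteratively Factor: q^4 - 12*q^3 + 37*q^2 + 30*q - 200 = (q - 5)*(q^3 - 7*q^2 + 2*q + 40) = (q - 5)*(q + 2)*(q^2 - 9*q + 20) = (q - 5)^2*(q + 2)*(q - 4)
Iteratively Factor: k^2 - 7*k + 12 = (k - 4)*(k - 3)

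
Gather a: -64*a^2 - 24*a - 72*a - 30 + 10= -64*a^2 - 96*a - 20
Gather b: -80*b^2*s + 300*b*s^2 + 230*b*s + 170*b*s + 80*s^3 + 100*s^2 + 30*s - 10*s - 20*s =-80*b^2*s + b*(300*s^2 + 400*s) + 80*s^3 + 100*s^2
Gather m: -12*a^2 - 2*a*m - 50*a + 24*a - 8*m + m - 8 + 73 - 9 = -12*a^2 - 26*a + m*(-2*a - 7) + 56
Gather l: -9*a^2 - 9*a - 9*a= -9*a^2 - 18*a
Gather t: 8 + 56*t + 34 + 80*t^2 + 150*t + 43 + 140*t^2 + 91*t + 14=220*t^2 + 297*t + 99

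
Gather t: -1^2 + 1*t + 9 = t + 8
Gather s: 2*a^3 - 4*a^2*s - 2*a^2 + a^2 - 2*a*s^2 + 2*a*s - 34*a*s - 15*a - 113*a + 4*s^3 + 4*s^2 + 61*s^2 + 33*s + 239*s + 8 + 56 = 2*a^3 - a^2 - 128*a + 4*s^3 + s^2*(65 - 2*a) + s*(-4*a^2 - 32*a + 272) + 64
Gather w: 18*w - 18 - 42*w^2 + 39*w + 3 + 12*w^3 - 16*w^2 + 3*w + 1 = 12*w^3 - 58*w^2 + 60*w - 14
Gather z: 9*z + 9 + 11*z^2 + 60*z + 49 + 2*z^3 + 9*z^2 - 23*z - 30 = 2*z^3 + 20*z^2 + 46*z + 28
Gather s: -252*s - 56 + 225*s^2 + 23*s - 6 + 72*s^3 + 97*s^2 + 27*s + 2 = 72*s^3 + 322*s^2 - 202*s - 60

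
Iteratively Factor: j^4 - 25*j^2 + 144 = (j - 4)*(j^3 + 4*j^2 - 9*j - 36) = (j - 4)*(j + 3)*(j^2 + j - 12) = (j - 4)*(j - 3)*(j + 3)*(j + 4)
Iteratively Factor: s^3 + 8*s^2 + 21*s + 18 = (s + 2)*(s^2 + 6*s + 9) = (s + 2)*(s + 3)*(s + 3)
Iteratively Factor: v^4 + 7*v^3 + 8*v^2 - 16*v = (v + 4)*(v^3 + 3*v^2 - 4*v) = (v - 1)*(v + 4)*(v^2 + 4*v) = (v - 1)*(v + 4)^2*(v)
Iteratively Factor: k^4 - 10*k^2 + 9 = (k + 1)*(k^3 - k^2 - 9*k + 9) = (k + 1)*(k + 3)*(k^2 - 4*k + 3) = (k - 3)*(k + 1)*(k + 3)*(k - 1)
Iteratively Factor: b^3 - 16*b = (b - 4)*(b^2 + 4*b) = b*(b - 4)*(b + 4)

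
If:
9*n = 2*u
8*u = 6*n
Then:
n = 0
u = 0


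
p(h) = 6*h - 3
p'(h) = 6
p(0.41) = -0.54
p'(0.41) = 6.00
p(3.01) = 15.06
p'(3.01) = 6.00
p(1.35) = 5.10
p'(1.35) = 6.00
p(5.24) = 28.44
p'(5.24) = 6.00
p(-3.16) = -21.96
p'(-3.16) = 6.00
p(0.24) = -1.56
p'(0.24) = 6.00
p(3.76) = 19.56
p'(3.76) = 6.00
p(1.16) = 3.96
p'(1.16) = 6.00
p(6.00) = 33.00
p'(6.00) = 6.00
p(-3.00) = -21.00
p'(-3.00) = 6.00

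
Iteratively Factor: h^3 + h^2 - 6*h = (h - 2)*(h^2 + 3*h) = (h - 2)*(h + 3)*(h)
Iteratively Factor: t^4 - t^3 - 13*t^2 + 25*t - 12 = (t + 4)*(t^3 - 5*t^2 + 7*t - 3) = (t - 3)*(t + 4)*(t^2 - 2*t + 1) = (t - 3)*(t - 1)*(t + 4)*(t - 1)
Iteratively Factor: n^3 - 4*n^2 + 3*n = (n)*(n^2 - 4*n + 3) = n*(n - 1)*(n - 3)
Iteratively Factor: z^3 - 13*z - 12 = (z + 1)*(z^2 - z - 12) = (z - 4)*(z + 1)*(z + 3)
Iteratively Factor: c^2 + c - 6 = (c + 3)*(c - 2)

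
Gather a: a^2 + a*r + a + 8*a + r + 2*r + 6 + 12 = a^2 + a*(r + 9) + 3*r + 18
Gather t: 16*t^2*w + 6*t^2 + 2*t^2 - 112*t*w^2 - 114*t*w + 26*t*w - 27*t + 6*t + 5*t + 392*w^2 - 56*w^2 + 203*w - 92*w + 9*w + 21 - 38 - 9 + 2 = t^2*(16*w + 8) + t*(-112*w^2 - 88*w - 16) + 336*w^2 + 120*w - 24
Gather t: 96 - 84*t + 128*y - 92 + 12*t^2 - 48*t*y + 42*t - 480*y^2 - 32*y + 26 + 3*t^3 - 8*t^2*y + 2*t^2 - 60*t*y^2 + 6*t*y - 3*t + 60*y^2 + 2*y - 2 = 3*t^3 + t^2*(14 - 8*y) + t*(-60*y^2 - 42*y - 45) - 420*y^2 + 98*y + 28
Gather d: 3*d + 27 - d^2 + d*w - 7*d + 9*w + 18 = -d^2 + d*(w - 4) + 9*w + 45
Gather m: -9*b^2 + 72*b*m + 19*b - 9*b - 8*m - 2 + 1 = -9*b^2 + 10*b + m*(72*b - 8) - 1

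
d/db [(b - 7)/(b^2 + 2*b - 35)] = (b^2 + 2*b - 2*(b - 7)*(b + 1) - 35)/(b^2 + 2*b - 35)^2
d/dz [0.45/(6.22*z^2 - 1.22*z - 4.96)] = (0.549 - 5.598*z)/(-6.22*z^2 + 1.22*z + 4.96)^2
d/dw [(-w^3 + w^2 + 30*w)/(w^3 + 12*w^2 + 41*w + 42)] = (-13*w^4 - 142*w^3 - 445*w^2 + 84*w + 1260)/(w^6 + 24*w^5 + 226*w^4 + 1068*w^3 + 2689*w^2 + 3444*w + 1764)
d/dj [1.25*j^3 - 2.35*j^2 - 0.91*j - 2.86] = 3.75*j^2 - 4.7*j - 0.91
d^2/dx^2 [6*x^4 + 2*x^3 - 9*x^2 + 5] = 72*x^2 + 12*x - 18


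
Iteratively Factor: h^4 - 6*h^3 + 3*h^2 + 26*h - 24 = (h - 3)*(h^3 - 3*h^2 - 6*h + 8) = (h - 3)*(h + 2)*(h^2 - 5*h + 4) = (h - 3)*(h - 1)*(h + 2)*(h - 4)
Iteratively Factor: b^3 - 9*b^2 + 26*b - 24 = (b - 3)*(b^2 - 6*b + 8) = (b - 3)*(b - 2)*(b - 4)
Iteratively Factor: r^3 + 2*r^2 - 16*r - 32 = (r - 4)*(r^2 + 6*r + 8) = (r - 4)*(r + 4)*(r + 2)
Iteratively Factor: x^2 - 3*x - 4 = (x + 1)*(x - 4)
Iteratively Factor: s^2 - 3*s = (s - 3)*(s)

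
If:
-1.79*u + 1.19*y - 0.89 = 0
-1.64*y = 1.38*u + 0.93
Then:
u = -0.56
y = -0.10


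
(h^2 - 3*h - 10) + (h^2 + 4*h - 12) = 2*h^2 + h - 22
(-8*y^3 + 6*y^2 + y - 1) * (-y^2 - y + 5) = 8*y^5 + 2*y^4 - 47*y^3 + 30*y^2 + 6*y - 5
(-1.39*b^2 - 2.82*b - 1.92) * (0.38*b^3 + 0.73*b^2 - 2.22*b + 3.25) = -0.5282*b^5 - 2.0863*b^4 + 0.2976*b^3 + 0.3413*b^2 - 4.9026*b - 6.24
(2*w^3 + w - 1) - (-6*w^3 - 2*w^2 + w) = 8*w^3 + 2*w^2 - 1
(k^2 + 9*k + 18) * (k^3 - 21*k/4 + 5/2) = k^5 + 9*k^4 + 51*k^3/4 - 179*k^2/4 - 72*k + 45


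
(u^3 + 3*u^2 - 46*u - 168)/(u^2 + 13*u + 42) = (u^2 - 3*u - 28)/(u + 7)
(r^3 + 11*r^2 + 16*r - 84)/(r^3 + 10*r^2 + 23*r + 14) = (r^2 + 4*r - 12)/(r^2 + 3*r + 2)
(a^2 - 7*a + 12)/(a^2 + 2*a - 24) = (a - 3)/(a + 6)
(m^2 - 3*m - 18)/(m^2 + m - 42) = (m + 3)/(m + 7)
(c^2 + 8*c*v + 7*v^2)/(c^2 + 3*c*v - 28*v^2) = (-c - v)/(-c + 4*v)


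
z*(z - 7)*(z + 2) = z^3 - 5*z^2 - 14*z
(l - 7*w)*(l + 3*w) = l^2 - 4*l*w - 21*w^2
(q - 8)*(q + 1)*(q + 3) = q^3 - 4*q^2 - 29*q - 24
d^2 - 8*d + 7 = (d - 7)*(d - 1)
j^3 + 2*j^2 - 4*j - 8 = (j - 2)*(j + 2)^2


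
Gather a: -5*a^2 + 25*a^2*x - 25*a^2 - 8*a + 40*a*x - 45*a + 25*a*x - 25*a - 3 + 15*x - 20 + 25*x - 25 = a^2*(25*x - 30) + a*(65*x - 78) + 40*x - 48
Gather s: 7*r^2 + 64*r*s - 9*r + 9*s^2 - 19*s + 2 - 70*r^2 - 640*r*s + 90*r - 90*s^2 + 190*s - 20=-63*r^2 + 81*r - 81*s^2 + s*(171 - 576*r) - 18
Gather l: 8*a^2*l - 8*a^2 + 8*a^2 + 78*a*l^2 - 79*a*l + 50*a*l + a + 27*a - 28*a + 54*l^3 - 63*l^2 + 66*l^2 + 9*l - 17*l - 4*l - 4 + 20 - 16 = 54*l^3 + l^2*(78*a + 3) + l*(8*a^2 - 29*a - 12)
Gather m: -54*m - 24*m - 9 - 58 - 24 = -78*m - 91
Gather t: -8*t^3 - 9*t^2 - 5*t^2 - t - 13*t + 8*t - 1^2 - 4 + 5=-8*t^3 - 14*t^2 - 6*t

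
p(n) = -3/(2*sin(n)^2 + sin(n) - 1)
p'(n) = -3*(-4*sin(n)*cos(n) - cos(n))/(2*sin(n)^2 + sin(n) - 1)^2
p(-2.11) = 7.78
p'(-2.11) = 25.23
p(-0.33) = 2.69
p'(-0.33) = -0.68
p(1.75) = -1.56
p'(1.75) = -0.72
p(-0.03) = 2.92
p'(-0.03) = 2.50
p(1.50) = -1.51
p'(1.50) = 0.27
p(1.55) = -1.50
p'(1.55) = 0.08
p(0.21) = 4.26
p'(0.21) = 10.84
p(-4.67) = -1.50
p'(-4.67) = -0.16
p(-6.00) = 5.32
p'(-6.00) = 19.15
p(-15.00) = 3.73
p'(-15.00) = 5.64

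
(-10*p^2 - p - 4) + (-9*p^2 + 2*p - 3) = -19*p^2 + p - 7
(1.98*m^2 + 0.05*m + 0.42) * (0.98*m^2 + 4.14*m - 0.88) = 1.9404*m^4 + 8.2462*m^3 - 1.1238*m^2 + 1.6948*m - 0.3696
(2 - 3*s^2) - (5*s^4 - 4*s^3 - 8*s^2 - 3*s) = -5*s^4 + 4*s^3 + 5*s^2 + 3*s + 2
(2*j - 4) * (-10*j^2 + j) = -20*j^3 + 42*j^2 - 4*j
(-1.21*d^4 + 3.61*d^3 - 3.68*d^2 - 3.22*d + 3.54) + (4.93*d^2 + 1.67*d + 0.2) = -1.21*d^4 + 3.61*d^3 + 1.25*d^2 - 1.55*d + 3.74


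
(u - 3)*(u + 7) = u^2 + 4*u - 21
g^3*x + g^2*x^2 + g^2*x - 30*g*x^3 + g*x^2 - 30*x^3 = (g - 5*x)*(g + 6*x)*(g*x + x)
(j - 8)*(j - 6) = j^2 - 14*j + 48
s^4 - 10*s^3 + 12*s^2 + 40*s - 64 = (s - 8)*(s - 2)^2*(s + 2)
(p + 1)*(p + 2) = p^2 + 3*p + 2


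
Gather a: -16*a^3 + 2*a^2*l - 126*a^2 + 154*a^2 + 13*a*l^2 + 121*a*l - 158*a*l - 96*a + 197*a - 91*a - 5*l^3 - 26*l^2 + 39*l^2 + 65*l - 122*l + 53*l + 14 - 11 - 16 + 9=-16*a^3 + a^2*(2*l + 28) + a*(13*l^2 - 37*l + 10) - 5*l^3 + 13*l^2 - 4*l - 4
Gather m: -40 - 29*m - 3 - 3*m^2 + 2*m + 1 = -3*m^2 - 27*m - 42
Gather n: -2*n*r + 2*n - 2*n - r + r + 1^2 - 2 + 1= -2*n*r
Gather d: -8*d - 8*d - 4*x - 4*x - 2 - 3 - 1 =-16*d - 8*x - 6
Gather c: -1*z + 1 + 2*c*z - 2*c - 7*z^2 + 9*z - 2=c*(2*z - 2) - 7*z^2 + 8*z - 1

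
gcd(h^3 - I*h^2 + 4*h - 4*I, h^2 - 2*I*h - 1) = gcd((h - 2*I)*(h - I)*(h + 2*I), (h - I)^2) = h - I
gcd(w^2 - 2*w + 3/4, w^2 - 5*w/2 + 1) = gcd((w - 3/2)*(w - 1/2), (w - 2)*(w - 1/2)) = w - 1/2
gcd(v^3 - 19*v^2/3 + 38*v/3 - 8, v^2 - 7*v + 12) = v - 3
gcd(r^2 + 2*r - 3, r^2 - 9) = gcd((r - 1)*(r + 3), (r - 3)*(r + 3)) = r + 3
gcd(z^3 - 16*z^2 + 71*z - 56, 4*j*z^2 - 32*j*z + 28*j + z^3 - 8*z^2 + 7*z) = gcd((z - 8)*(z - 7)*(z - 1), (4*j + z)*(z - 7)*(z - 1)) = z^2 - 8*z + 7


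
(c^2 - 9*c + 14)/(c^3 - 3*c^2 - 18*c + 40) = (c - 7)/(c^2 - c - 20)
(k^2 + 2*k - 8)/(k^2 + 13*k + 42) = (k^2 + 2*k - 8)/(k^2 + 13*k + 42)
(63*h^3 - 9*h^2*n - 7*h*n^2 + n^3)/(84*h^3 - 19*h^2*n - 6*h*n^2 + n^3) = (3*h + n)/(4*h + n)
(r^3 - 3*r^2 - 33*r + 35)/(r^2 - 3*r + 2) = (r^2 - 2*r - 35)/(r - 2)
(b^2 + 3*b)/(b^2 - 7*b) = (b + 3)/(b - 7)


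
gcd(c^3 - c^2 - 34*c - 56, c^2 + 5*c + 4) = c + 4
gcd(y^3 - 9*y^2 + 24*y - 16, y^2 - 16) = y - 4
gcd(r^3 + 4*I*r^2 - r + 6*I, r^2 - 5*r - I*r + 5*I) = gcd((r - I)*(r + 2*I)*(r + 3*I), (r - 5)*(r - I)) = r - I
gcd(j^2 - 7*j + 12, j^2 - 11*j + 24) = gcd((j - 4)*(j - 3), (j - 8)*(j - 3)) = j - 3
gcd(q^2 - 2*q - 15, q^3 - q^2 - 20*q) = q - 5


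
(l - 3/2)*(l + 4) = l^2 + 5*l/2 - 6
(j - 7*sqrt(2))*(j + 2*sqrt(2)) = j^2 - 5*sqrt(2)*j - 28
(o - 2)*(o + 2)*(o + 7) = o^3 + 7*o^2 - 4*o - 28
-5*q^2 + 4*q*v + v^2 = (-q + v)*(5*q + v)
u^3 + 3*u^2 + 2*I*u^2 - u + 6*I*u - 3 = (u + 3)*(u + I)^2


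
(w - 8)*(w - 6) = w^2 - 14*w + 48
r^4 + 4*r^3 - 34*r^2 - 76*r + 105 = (r - 5)*(r - 1)*(r + 3)*(r + 7)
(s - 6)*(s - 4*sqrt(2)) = s^2 - 6*s - 4*sqrt(2)*s + 24*sqrt(2)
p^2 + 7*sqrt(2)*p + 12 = (p + sqrt(2))*(p + 6*sqrt(2))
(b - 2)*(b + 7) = b^2 + 5*b - 14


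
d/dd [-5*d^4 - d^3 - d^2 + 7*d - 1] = -20*d^3 - 3*d^2 - 2*d + 7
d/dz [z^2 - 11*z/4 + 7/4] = 2*z - 11/4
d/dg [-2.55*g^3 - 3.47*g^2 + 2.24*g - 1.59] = -7.65*g^2 - 6.94*g + 2.24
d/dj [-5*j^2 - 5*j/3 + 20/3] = -10*j - 5/3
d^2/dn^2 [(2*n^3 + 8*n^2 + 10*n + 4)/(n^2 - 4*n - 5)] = 168/(n^3 - 15*n^2 + 75*n - 125)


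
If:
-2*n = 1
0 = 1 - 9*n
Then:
No Solution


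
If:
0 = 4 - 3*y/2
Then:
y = 8/3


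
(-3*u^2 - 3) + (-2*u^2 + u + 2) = -5*u^2 + u - 1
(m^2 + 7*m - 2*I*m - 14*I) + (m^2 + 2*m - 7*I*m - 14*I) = 2*m^2 + 9*m - 9*I*m - 28*I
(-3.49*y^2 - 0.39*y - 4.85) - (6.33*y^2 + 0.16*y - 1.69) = -9.82*y^2 - 0.55*y - 3.16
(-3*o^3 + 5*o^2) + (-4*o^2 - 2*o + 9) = -3*o^3 + o^2 - 2*o + 9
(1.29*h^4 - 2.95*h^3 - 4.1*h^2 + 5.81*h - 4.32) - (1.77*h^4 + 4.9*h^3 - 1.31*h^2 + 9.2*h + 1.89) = -0.48*h^4 - 7.85*h^3 - 2.79*h^2 - 3.39*h - 6.21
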